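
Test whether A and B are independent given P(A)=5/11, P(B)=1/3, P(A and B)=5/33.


P(A)*P(B) = 5/11*1/3 = 5/33
P(A∩B) = 5/33, which equals P(A)P(B), so independent

Yes, A and B are independent


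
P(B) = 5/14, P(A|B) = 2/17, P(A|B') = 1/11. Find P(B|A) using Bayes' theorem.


P(A) = P(A|B)P(B) + P(A|B')P(B') = 2/17*5/14 + 1/11*9/14 = 263/2618
P(B|A) = P(A|B)P(B)/P(A) = (5/119)/(263/2618) = 110/263

110/263


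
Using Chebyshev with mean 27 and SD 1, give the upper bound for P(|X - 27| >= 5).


k = 5/1 = 5
Chebyshev: P(|X-mu| >= k*sigma) <= 1/k^2 = 1/5^2 = 1/25

1/25


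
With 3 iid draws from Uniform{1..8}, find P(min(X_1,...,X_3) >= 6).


P(min >= 6) = P(all X_i >= 6) = (P(X_1 >= 6))^3
= (3/8)^3 = 27/512

27/512


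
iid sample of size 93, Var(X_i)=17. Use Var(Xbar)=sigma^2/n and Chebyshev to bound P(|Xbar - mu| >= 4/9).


Var(Xbar) = Var(X)/n = 17/93
Chebyshev: P(|Xbar-mu| >= 4/9) <= Var(Xbar)/(4/9)^2 = (17/93)/(16/81) = 459/496

459/496


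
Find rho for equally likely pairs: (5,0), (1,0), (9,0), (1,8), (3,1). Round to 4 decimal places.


Cov(X,Y) = -4.6400, Var(X) = 8.9600, Var(Y) = 9.7600
rho = Cov/(sqrt(VarX)*sqrt(VarY)) = -0.4962

-0.4962


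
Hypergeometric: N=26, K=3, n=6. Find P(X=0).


P(X=0) = C(3,0)*C(23,6) / C(26,6)
= 1*100947 / 230230
= 100947/230230 = 57/130

57/130


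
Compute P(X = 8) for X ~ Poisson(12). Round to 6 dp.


P(X=8) = e^(-12) * 12^8 / 8!
≈ 0.000006144212353 * 429981696 / 40320
≈ 0.065523

0.065523


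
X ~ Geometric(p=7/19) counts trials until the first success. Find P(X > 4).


P(X > 4) = P(first 4 trials all fail) = (1-p)^4 = (12/19)^4 = 20736/130321

20736/130321


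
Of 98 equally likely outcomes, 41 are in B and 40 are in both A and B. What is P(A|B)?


P(A|B) = P(A∩B)/P(B) = (40/98)/(41/98) = 40/41

40/41


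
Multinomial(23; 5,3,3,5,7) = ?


23! = 25852016738884976640000
Denominator: 5!=120 * 3!=6 * 3!=6 * 5!=120 * 7!=5040
Coefficient = 25852016738884976640000 / 2612736000 = 9894614970240

9894614970240


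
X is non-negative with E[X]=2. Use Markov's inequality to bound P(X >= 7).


Markov: P(X >= a) <= E[X]/a
P(X >= 7) <= 2/7

2/7


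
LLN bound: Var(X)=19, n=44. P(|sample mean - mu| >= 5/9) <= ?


Var(Xbar) = Var(X)/n = 19/44
Chebyshev: P(|Xbar-mu| >= 5/9) <= Var(Xbar)/(5/9)^2 = (19/44)/(25/81) = 1539/1100
Bound exceeds 1, so trivial bound: 1

1


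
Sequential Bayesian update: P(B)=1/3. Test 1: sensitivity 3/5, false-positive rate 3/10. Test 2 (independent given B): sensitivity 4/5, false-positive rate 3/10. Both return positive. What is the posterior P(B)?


After test 1: P(+) = 3/5*1/3 + 3/10*2/3 = 2/5
P(B|+) = (1/5)/(2/5) = 1/2
After test 2 (use post1 as new prior): P(+) = 4/5*1/2 + 3/10*1/2 = 11/20
P(B|+,+) = (2/5)/(11/20) = 8/11

8/11


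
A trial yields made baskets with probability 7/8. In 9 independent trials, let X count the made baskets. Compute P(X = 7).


P(X=7) = C(9,7) * p^7 * (1-p)^2
= 36 * 823543/2097152 * 1/64
= 7411887/33554432

7411887/33554432


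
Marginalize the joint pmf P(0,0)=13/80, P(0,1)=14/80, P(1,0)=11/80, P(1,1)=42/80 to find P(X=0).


P(X=0) = P(0,0)+P(0,1) = 13/80 + 14/80 = 27/80

27/80


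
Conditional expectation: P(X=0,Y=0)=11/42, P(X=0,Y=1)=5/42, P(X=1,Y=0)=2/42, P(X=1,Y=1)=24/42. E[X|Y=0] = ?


P(Y=0) = 13/42
E[X|Y=0] = (0*11 + 1*2)/13 = 2/13

2/13


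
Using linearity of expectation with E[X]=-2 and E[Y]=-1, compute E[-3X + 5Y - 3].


E[-3X + 5Y - 3] = -3*E[X] + 5*E[Y] - 3
= (-3)*(-2) + (5)*(-1) + (-3)
= 6 - 5 - 3 = -2

-2


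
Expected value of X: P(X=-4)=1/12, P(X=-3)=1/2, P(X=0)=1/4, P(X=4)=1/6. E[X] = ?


E[X] = sum(x * P(x))
= -4*1/12 - 3*1/2 + 0*1/4 + 4*1/6
= -7/6

-7/6


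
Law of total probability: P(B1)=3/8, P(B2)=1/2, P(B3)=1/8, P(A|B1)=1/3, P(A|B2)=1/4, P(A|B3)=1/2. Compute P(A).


P(A) = P(A|B1)P(B1) + P(A|B2)P(B2) + P(A|B3)P(B3)
= 1/3*3/8 + 1/4*1/2 + 1/2*1/8
= 1/8 + 1/8 + 1/16 = 5/16

5/16


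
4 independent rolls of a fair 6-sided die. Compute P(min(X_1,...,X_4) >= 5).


P(min >= 5) = P(all X_i >= 5) = (P(X_1 >= 5))^4
= (2/6)^4 = (1/3)^4 = 1/81

1/81


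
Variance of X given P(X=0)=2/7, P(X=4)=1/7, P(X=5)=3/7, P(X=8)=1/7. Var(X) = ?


E[X] = 27/7, E[X^2] = 155/7
Var(X) = E[X^2] - (E[X])^2 = 155/7 - (27/7)^2 = 356/49

356/49


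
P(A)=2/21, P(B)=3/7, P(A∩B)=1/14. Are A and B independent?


P(A)*P(B) = 2/21*3/7 = 2/49
P(A∩B) = 1/14 != 2/49, so not independent

No, A and B are not independent


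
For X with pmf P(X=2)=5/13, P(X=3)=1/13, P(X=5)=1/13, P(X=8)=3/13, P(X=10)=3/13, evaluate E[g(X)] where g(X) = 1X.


E[1X] = sum(g(x)*P(x))
= 2*5/13 + 3*1/13 + 5*1/13 + 8*3/13 + 10*3/13
= 72/13

72/13


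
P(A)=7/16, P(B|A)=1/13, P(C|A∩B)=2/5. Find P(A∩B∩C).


P(A∩B∩C) = P(A) * P(B|A) * P(C|A∩B)
= 7/16 * 1/13 * 2/5
= 7/208 * 2/5 = 7/520

7/520


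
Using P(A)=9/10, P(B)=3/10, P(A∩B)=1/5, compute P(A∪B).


P(A∪B) = P(A) + P(B) - P(A∩B)
= 9/10 + 3/10 - 1/5 = 1

1


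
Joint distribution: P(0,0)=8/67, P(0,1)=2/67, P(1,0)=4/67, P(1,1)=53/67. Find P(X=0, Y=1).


Read from table: P(X=0, Y=1) = 2/67

2/67


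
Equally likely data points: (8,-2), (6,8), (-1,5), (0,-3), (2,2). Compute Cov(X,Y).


E[X]=3, E[Y]=2, E[XY]=31/5
Cov(X,Y) = E[XY] - E[X]E[Y] = 31/5 - 3*2 = 1/5

1/5


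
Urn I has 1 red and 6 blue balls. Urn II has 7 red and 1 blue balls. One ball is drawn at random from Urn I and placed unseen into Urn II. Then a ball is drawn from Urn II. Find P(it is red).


P(transfer red) = 1/7; P(transfer blue) = 6/7
If red transferred: Urn II has 8 red of 9, so P(red|red moved) = 8/9
If blue transferred: Urn II has 7 red of 9, so P(red|blue moved) = 7/9
By total probability: P(red) = 1/7*8/9 + 6/7*7/9 = 50/63

50/63


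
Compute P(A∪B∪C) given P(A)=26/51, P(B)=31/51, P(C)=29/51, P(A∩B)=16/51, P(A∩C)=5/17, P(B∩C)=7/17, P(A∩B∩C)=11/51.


P(A∪B∪C) = P(A)+P(B)+P(C) - P(AB)-P(AC)-P(BC) + P(ABC)
= 26/51+31/51+29/51 - 16/51-5/17-7/17 + 11/51
= 15/17

15/17


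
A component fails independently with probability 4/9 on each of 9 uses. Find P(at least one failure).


P(at least one) = 1 - P(none)
P(none) = (1 - 4/9)^9 = (5/9)^9 = 1953125/387420489
P(at least one) = 1 - 1953125/387420489 = 385467364/387420489

385467364/387420489


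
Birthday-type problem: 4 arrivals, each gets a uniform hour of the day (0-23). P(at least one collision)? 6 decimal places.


P(all different) = prod((24-i)/24 for i=0..3) = 0.768663
P(at least one match) = 1 - 0.768663 = 0.231337

0.231337


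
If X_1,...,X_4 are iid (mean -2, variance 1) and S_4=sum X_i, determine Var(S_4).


By independence, Var(S_n) = n*Var(X_1) = 4*1 = 4

4


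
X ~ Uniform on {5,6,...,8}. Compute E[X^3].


E[X^3] = (1/4) * sum(x^3 for x=5..8)
= 1196/4 = 299

299


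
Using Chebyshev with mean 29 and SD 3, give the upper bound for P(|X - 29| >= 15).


k = 15/3 = 5
Chebyshev: P(|X-mu| >= k*sigma) <= 1/k^2 = 1/5^2 = 1/25

1/25


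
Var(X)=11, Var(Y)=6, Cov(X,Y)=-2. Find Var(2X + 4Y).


Var(2X + 4Y) = 2^2*Var(X) + 4^2*Var(Y) + 2*2*4*Cov(X,Y)
= 4*11 + 16*6 + 16*(-2)
= 44 + 96 - 32 = 108

108


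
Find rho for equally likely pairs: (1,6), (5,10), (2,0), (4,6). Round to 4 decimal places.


Cov(X,Y) = 3.5000, Var(X) = 2.5000, Var(Y) = 12.7500
rho = Cov/(sqrt(VarX)*sqrt(VarY)) = 0.6199

0.6199


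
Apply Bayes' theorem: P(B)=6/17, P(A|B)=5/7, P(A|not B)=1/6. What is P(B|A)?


P(A) = P(A|B)P(B) + P(A|B')P(B') = 5/7*6/17 + 1/6*11/17 = 257/714
P(B|A) = P(A|B)P(B)/P(A) = (30/119)/(257/714) = 180/257

180/257


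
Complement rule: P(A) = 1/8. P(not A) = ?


P(A') = 1 - P(A) = 1 - 1/8 = 7/8

7/8


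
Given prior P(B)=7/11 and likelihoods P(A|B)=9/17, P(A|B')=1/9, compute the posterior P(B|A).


P(A) = P(A|B)P(B) + P(A|B')P(B') = 9/17*7/11 + 1/9*4/11 = 635/1683
P(B|A) = P(A|B)P(B)/P(A) = (63/187)/(635/1683) = 567/635

567/635


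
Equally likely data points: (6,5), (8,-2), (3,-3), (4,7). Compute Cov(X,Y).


E[X]=21/4, E[Y]=7/4, E[XY]=33/4
Cov(X,Y) = E[XY] - E[X]E[Y] = 33/4 - 21/4*7/4 = -15/16

-15/16


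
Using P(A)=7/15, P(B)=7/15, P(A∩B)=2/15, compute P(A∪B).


P(A∪B) = P(A) + P(B) - P(A∩B)
= 7/15 + 7/15 - 2/15 = 4/5

4/5


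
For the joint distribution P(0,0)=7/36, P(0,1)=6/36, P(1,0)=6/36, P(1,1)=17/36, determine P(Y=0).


P(Y=0) = P(0,0)+P(1,0) = 7/36 + 6/36 = 13/36

13/36


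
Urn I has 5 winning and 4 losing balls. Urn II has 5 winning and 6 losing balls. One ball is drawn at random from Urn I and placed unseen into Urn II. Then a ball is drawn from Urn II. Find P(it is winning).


P(transfer winning) = 5/9; P(transfer losing) = 4/9
If winning transferred: Urn II has 6 winning of 12, so P(winning|winning moved) = 1/2
If losing transferred: Urn II has 5 winning of 12, so P(winning|losing moved) = 5/12
By total probability: P(winning) = 5/9*1/2 + 4/9*5/12 = 25/54

25/54


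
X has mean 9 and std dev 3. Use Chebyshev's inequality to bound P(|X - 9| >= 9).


k = 9/3 = 3
Chebyshev: P(|X-mu| >= k*sigma) <= 1/k^2 = 1/3^2 = 1/9

1/9


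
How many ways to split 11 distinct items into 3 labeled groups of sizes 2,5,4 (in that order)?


11! = 39916800
Denominator: 2!=2 * 5!=120 * 4!=24
Coefficient = 39916800 / 5760 = 6930

6930


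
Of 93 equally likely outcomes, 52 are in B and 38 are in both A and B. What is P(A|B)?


P(A|B) = P(A∩B)/P(B) = (38/93)/(52/93) = 38/52 = 19/26

19/26


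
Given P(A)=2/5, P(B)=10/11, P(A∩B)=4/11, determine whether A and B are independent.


P(A)*P(B) = 2/5*10/11 = 4/11
P(A∩B) = 4/11, which equals P(A)P(B), so independent

Yes, A and B are independent


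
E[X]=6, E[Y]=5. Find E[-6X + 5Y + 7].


E[-6X + 5Y + 7] = -6*E[X] + 5*E[Y] + 7
= (-6)*(6) + (5)*(5) + (7)
= -36 + 25 + 7 = -4

-4


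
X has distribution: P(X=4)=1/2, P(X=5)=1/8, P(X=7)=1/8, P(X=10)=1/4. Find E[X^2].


E[X^2] = sum(g(x)*P(x))
= 16*1/2 + 25*1/8 + 49*1/8 + 100*1/4
= 169/4

169/4


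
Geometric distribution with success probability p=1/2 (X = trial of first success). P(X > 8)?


P(X > 8) = P(first 8 trials all fail) = (1-p)^8 = (1/2)^8 = 1/256

1/256


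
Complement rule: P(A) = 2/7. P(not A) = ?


P(A') = 1 - P(A) = 1 - 2/7 = 5/7

5/7


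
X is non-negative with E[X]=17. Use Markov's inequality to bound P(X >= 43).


Markov: P(X >= a) <= E[X]/a
P(X >= 43) <= 17/43

17/43


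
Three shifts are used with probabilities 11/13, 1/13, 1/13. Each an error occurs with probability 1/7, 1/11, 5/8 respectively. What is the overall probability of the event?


P(A) = P(A|B1)P(B1) + P(A|B2)P(B2) + P(A|B3)P(B3)
= 1/7*11/13 + 1/11*1/13 + 5/8*1/13
= 11/91 + 1/143 + 5/104 = 1409/8008

1409/8008


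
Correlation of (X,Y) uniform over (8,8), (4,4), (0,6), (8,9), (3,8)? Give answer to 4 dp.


Cov(X,Y) = 3.0000, Var(X) = 9.4400, Var(Y) = 3.2000
rho = Cov/(sqrt(VarX)*sqrt(VarY)) = 0.5458

0.5458


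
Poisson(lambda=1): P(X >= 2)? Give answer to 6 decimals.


P(X>=2) = 1 - P(X<=1) = 1 - (e^(-1)*1^0/0! + e^(-1)*1^1/1!)
≈ 1 - (0.3678794412 + 0.3678794412)
= 1 - 0.7357588824 = 0.2642411176
≈ 0.264241

0.264241


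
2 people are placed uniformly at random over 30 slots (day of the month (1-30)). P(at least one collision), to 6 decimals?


P(all different) = prod((30-i)/30 for i=0..1) = 0.966667
P(at least one match) = 1 - 0.966667 = 0.033333

0.033333


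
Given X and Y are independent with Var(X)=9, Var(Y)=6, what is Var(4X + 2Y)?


Independence => Cov(X,Y)=0
Var(4X + 2Y) = 4^2*Var(X) + 2^2*Var(Y)
= 16*9 + 4*6 = 168

168


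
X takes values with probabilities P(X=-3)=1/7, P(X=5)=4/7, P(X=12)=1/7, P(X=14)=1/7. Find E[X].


E[X] = sum(x * P(x))
= -3*1/7 + 5*4/7 + 12*1/7 + 14*1/7
= 43/7

43/7


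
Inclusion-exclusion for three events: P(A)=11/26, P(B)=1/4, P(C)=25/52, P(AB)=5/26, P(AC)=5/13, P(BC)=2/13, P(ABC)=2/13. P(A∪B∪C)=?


P(A∪B∪C) = P(A)+P(B)+P(C) - P(AB)-P(AC)-P(BC) + P(ABC)
= 11/26+1/4+25/52 - 5/26-5/13-2/13 + 2/13
= 15/26

15/26


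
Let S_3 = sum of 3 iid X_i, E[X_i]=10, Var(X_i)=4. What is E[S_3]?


E[S_n] = n*E[X_1] = 3*10 = 30

30


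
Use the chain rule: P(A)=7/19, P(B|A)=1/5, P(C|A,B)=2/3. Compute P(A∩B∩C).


P(A∩B∩C) = P(A) * P(B|A) * P(C|A∩B)
= 7/19 * 1/5 * 2/3
= 7/95 * 2/3 = 14/285

14/285


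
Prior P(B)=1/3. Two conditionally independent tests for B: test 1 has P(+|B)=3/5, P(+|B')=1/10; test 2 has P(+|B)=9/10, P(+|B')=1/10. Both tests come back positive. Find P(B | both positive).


After test 1: P(+) = 3/5*1/3 + 1/10*2/3 = 4/15
P(B|+) = (1/5)/(4/15) = 3/4
After test 2 (use post1 as new prior): P(+) = 9/10*3/4 + 1/10*1/4 = 7/10
P(B|+,+) = (27/40)/(7/10) = 27/28

27/28


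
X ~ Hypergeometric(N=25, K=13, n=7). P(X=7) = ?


P(X=7) = C(13,7)*C(12,0) / C(25,7)
= 1716*1 / 480700
= 1716/480700 = 39/10925

39/10925


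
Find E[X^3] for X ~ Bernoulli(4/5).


For Bernoulli: X in {0,1}
E[X^3] = 0^3*(1-4/5) + 1^3*4/5 = 4/5

4/5


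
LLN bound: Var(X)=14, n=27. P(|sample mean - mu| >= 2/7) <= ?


Var(Xbar) = Var(X)/n = 14/27
Chebyshev: P(|Xbar-mu| >= 2/7) <= Var(Xbar)/(2/7)^2 = (14/27)/(4/49) = 343/54
Bound exceeds 1, so trivial bound: 1

1


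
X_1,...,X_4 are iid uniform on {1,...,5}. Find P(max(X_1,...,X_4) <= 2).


P(max <= 2) = P(all X_i <= 2) = (P(X_1 <= 2))^4
= (2/5)^4 = 16/625

16/625


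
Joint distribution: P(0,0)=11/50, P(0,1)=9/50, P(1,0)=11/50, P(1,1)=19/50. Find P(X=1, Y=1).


Read from table: P(X=1, Y=1) = 19/50

19/50


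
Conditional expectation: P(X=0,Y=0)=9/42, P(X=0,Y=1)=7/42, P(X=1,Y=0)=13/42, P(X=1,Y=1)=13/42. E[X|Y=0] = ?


P(Y=0) = 22/42
E[X|Y=0] = (0*9 + 1*13)/22 = 13/22

13/22


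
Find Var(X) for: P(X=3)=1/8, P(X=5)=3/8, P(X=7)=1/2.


E[X] = 23/4, E[X^2] = 35
Var(X) = E[X^2] - (E[X])^2 = 35 - (23/4)^2 = 31/16

31/16


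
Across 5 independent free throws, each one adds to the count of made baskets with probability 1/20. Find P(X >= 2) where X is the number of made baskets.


P(X>=2) = P(X=2) + P(X=3) + P(X=4) + P(X=5)
= 6859/320000 + 361/320000 + 19/640000 + 1/3200000
= 9037/400000

9037/400000


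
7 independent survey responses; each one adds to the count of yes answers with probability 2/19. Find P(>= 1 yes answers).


P(at least one) = 1 - P(none)
P(none) = (1 - 2/19)^7 = (17/19)^7 = 410338673/893871739
P(at least one) = 1 - 410338673/893871739 = 483533066/893871739

483533066/893871739


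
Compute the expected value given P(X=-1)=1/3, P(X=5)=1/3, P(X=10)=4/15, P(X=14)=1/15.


E[X] = sum(x * P(x))
= -1*1/3 + 5*1/3 + 10*4/15 + 14*1/15
= 74/15

74/15


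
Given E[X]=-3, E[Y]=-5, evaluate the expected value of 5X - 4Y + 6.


E[5X - 4Y + 6] = 5*E[X] - 4*E[Y] + 6
= (5)*(-3) + (-4)*(-5) + (6)
= -15 + 20 + 6 = 11

11


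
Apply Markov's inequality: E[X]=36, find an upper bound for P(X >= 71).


Markov: P(X >= a) <= E[X]/a
P(X >= 71) <= 36/71

36/71


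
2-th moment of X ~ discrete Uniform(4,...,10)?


E[X^2] = (1/7) * sum(x^2 for x=4..10)
= 371/7 = 53

53


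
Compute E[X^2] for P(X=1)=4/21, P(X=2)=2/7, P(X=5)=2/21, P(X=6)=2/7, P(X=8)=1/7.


E[X^2] = sum(g(x)*P(x))
= 1*4/21 + 4*2/7 + 25*2/21 + 36*2/7 + 64*1/7
= 162/7

162/7


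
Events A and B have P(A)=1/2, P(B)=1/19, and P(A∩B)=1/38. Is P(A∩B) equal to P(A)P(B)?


P(A)*P(B) = 1/2*1/19 = 1/38
P(A∩B) = 1/38, which equals P(A)P(B), so independent

Yes, A and B are independent


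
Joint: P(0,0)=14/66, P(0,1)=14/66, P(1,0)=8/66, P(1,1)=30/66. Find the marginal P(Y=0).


P(Y=0) = P(0,0)+P(1,0) = 14/66 + 8/66 = 22/66 = 1/3

1/3


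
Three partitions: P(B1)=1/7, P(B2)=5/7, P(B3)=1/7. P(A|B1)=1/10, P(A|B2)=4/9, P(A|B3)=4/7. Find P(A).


P(A) = P(A|B1)P(B1) + P(A|B2)P(B2) + P(A|B3)P(B3)
= 1/10*1/7 + 4/9*5/7 + 4/7*1/7
= 1/70 + 20/63 + 4/49 = 1823/4410

1823/4410


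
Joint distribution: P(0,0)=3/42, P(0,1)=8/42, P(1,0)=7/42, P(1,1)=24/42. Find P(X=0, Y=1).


Read from table: P(X=0, Y=1) = 8/42 = 4/21

4/21


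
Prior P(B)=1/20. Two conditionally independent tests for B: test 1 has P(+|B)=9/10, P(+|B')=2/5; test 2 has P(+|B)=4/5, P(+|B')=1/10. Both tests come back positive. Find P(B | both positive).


After test 1: P(+) = 9/10*1/20 + 2/5*19/20 = 17/40
P(B|+) = (9/200)/(17/40) = 9/85
After test 2 (use post1 as new prior): P(+) = 4/5*9/85 + 1/10*76/85 = 74/425
P(B|+,+) = (36/425)/(74/425) = 18/37

18/37


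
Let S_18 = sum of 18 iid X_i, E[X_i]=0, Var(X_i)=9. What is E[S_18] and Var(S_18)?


E[S_n] = n*mu = 18*0 = 0
Var(S_n) = n*sigma^2 = 18*9 = 162

E[S_18]=0, Var(S_18)=162


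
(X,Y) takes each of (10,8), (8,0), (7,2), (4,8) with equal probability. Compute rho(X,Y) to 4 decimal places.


Cov(X,Y) = -1.1250, Var(X) = 4.6875, Var(Y) = 12.7500
rho = Cov/(sqrt(VarX)*sqrt(VarY)) = -0.1455

-0.1455


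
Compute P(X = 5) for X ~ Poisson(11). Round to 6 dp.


P(X=5) = e^(-11) * 11^5 / 5!
≈ 0.00001670170079 * 161051 / 120
≈ 0.022415

0.022415


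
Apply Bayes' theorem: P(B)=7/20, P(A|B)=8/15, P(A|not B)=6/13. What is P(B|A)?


P(A) = P(A|B)P(B) + P(A|B')P(B') = 8/15*7/20 + 6/13*13/20 = 73/150
P(B|A) = P(A|B)P(B)/P(A) = (14/75)/(73/150) = 28/73

28/73


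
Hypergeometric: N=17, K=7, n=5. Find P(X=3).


P(X=3) = C(7,3)*C(10,2) / C(17,5)
= 35*45 / 6188
= 1575/6188 = 225/884

225/884


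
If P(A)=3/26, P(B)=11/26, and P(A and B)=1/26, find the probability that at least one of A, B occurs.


P(A∪B) = P(A) + P(B) - P(A∩B)
= 3/26 + 11/26 - 1/26 = 1/2

1/2


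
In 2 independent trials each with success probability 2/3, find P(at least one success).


P(at least one) = 1 - P(none)
P(none) = (1 - 2/3)^2 = (1/3)^2 = 1/9
P(at least one) = 1 - 1/9 = 8/9

8/9


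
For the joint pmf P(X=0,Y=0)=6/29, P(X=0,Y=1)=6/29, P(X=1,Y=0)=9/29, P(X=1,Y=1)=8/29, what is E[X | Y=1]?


P(Y=1) = 14/29
E[X|Y=1] = (0*6 + 1*8)/14 = 8/14 = 4/7

4/7


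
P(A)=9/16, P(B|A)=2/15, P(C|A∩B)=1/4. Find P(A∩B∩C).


P(A∩B∩C) = P(A) * P(B|A) * P(C|A∩B)
= 9/16 * 2/15 * 1/4
= 3/40 * 1/4 = 3/160

3/160


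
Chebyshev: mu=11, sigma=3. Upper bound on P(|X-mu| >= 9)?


k = 9/3 = 3
Chebyshev: P(|X-mu| >= k*sigma) <= 1/k^2 = 1/3^2 = 1/9

1/9


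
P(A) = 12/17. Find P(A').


P(A') = 1 - P(A) = 1 - 12/17 = 5/17

5/17


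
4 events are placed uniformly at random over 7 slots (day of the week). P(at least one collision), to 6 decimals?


P(all different) = prod((7-i)/7 for i=0..3) = 0.349854
P(at least one match) = 1 - 0.349854 = 0.650146

0.650146


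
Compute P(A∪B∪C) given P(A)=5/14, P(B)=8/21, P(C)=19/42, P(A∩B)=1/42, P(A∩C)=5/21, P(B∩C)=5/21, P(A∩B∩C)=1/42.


P(A∪B∪C) = P(A)+P(B)+P(C) - P(AB)-P(AC)-P(BC) + P(ABC)
= 5/14+8/21+19/42 - 1/42-5/21-5/21 + 1/42
= 5/7

5/7


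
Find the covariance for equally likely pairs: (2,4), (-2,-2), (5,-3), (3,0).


E[X]=2, E[Y]=-1/4, E[XY]=-3/4
Cov(X,Y) = E[XY] - E[X]E[Y] = -3/4 - 2*-1/4 = -1/4

-1/4


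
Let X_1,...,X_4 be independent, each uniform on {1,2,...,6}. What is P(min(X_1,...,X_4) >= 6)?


P(min >= 6) = P(all X_i >= 6) = (P(X_1 >= 6))^4
= (1/6)^4 = 1/1296

1/1296


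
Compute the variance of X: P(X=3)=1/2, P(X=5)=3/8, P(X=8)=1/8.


E[X] = 35/8, E[X^2] = 175/8
Var(X) = E[X^2] - (E[X])^2 = 175/8 - (35/8)^2 = 175/64

175/64


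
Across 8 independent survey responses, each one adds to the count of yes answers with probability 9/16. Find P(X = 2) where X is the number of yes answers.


P(X=2) = C(8,2) * p^2 * (1-p)^6
= 28 * 81/256 * 117649/16777216
= 66706983/1073741824

66706983/1073741824


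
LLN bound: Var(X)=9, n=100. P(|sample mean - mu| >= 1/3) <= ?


Var(Xbar) = Var(X)/n = 9/100
Chebyshev: P(|Xbar-mu| >= 1/3) <= Var(Xbar)/(1/3)^2 = (9/100)/(1/9) = 81/100

81/100


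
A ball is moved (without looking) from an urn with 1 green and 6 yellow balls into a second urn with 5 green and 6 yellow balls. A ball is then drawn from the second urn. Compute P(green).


P(transfer green) = 1/7; P(transfer yellow) = 6/7
If green transferred: Urn II has 6 green of 12, so P(green|green moved) = 1/2
If yellow transferred: Urn II has 5 green of 12, so P(green|yellow moved) = 5/12
By total probability: P(green) = 1/7*1/2 + 6/7*5/12 = 3/7

3/7


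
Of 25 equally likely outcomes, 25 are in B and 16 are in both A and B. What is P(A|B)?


P(A|B) = P(A∩B)/P(B) = (16/25)/(25/25) = 16/25

16/25


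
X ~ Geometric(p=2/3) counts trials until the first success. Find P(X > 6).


P(X > 6) = P(first 6 trials all fail) = (1-p)^6 = (1/3)^6 = 1/729

1/729


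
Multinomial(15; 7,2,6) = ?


15! = 1307674368000
Denominator: 7!=5040 * 2!=2 * 6!=720
Coefficient = 1307674368000 / 7257600 = 180180

180180


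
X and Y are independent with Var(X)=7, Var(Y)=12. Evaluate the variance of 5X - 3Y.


Independence => Cov(X,Y)=0
Var(5X - 3Y) = 5^2*Var(X) + (-3)^2*Var(Y)
= 25*7 + 9*12 = 283

283


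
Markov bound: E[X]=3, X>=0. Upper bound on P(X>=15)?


Markov: P(X >= a) <= E[X]/a
P(X >= 15) <= 3/15 = 1/5

1/5


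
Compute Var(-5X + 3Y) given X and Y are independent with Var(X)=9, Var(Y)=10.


Independence => Cov(X,Y)=0
Var(-5X + 3Y) = (-5)^2*Var(X) + 3^2*Var(Y)
= 25*9 + 9*10 = 315

315


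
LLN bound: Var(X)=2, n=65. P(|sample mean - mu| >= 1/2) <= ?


Var(Xbar) = Var(X)/n = 2/65
Chebyshev: P(|Xbar-mu| >= 1/2) <= Var(Xbar)/(1/2)^2 = (2/65)/(1/4) = 8/65

8/65


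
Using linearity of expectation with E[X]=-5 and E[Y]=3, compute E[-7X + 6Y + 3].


E[-7X + 6Y + 3] = -7*E[X] + 6*E[Y] + 3
= (-7)*(-5) + (6)*(3) + (3)
= 35 + 18 + 3 = 56

56


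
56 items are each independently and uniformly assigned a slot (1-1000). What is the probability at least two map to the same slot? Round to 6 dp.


P(all different) = prod((1000-i)/1000 for i=0..55) = 0.208189
P(at least one match) = 1 - 0.208189 = 0.791811

0.791811


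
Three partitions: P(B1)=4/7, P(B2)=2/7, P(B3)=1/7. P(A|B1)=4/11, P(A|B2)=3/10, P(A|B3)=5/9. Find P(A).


P(A) = P(A|B1)P(B1) + P(A|B2)P(B2) + P(A|B3)P(B3)
= 4/11*4/7 + 3/10*2/7 + 5/9*1/7
= 16/77 + 3/35 + 5/63 = 1292/3465

1292/3465


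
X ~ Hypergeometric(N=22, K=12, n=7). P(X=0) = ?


P(X=0) = C(12,0)*C(10,7) / C(22,7)
= 1*120 / 170544
= 120/170544 = 5/7106

5/7106


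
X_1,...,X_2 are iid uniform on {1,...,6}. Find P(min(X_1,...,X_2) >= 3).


P(min >= 3) = P(all X_i >= 3) = (P(X_1 >= 3))^2
= (4/6)^2 = (2/3)^2 = 4/9

4/9


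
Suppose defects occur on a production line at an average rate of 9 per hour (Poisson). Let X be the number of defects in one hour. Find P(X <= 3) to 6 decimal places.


P(X<=3) = e^(-9)*9^0/0! + e^(-9)*9^1/1! + e^(-9)*9^2/2! + e^(-9)*9^3/3!
≈ 0.0001234098 + 0.0011106882 + 0.0049980971 + 0.0149942912
= 0.0212264863
≈ 0.021226

0.021226


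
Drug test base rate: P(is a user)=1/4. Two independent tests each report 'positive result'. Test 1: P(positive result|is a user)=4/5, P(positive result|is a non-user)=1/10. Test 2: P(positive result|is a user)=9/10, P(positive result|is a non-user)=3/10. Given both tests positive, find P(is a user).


After test 1: P(+) = 4/5*1/4 + 1/10*3/4 = 11/40
P(B|+) = (1/5)/(11/40) = 8/11
After test 2 (use post1 as new prior): P(+) = 9/10*8/11 + 3/10*3/11 = 81/110
P(B|+,+) = (36/55)/(81/110) = 8/9

8/9


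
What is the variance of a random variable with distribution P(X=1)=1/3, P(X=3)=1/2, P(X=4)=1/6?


E[X] = 5/2, E[X^2] = 15/2
Var(X) = E[X^2] - (E[X])^2 = 15/2 - (5/2)^2 = 5/4

5/4


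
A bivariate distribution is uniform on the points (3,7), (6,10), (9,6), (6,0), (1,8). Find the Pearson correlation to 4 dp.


Cov(X,Y) = -2.4000, Var(X) = 7.6000, Var(Y) = 11.3600
rho = Cov/(sqrt(VarX)*sqrt(VarY)) = -0.2583

-0.2583


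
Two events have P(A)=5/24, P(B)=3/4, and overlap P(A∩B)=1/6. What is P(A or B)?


P(A∪B) = P(A) + P(B) - P(A∩B)
= 5/24 + 3/4 - 1/6 = 19/24

19/24


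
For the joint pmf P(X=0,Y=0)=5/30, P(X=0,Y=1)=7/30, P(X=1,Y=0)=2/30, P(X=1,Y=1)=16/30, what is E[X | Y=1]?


P(Y=1) = 23/30
E[X|Y=1] = (0*7 + 1*16)/23 = 16/23

16/23


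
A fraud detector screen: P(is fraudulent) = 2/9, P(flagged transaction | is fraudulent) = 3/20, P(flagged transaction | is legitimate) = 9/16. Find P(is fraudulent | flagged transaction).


P(A) = P(A|B)P(B) + P(A|B')P(B') = 3/20*2/9 + 9/16*7/9 = 113/240
P(B|A) = P(A|B)P(B)/P(A) = (1/30)/(113/240) = 8/113

8/113


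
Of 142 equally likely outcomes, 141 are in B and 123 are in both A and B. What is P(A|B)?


P(A|B) = P(A∩B)/P(B) = (123/142)/(141/142) = 123/141 = 41/47

41/47


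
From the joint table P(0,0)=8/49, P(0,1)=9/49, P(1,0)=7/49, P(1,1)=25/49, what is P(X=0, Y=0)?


Read from table: P(X=0, Y=0) = 8/49

8/49


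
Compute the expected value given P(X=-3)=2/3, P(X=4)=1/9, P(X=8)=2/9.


E[X] = sum(x * P(x))
= -3*2/3 + 4*1/9 + 8*2/9
= 2/9

2/9


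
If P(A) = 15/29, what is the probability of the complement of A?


P(A') = 1 - P(A) = 1 - 15/29 = 14/29

14/29


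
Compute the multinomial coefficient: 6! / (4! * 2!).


6! = 720
Denominator: 4!=24 * 2!=2
Coefficient = 720 / 48 = 15

15


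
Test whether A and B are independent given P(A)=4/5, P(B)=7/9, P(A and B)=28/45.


P(A)*P(B) = 4/5*7/9 = 28/45
P(A∩B) = 28/45, which equals P(A)P(B), so independent

Yes, A and B are independent


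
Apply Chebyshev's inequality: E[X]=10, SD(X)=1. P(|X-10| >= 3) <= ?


k = 3/1 = 3
Chebyshev: P(|X-mu| >= k*sigma) <= 1/k^2 = 1/3^2 = 1/9

1/9


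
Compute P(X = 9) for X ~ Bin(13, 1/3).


P(X=9) = C(13,9) * p^9 * (1-p)^4
= 715 * 1/19683 * 16/81
= 11440/1594323

11440/1594323


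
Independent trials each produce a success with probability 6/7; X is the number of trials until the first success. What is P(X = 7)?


P(X=7) = (1-p)^6 * p = (1/7)^6 * 6/7
= 1/117649 * 6/7 = 6/823543

6/823543


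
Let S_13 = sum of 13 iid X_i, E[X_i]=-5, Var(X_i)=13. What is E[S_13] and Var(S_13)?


E[S_n] = n*mu = 13*-5 = -65
Var(S_n) = n*sigma^2 = 13*13 = 169

E[S_13]=-65, Var(S_13)=169


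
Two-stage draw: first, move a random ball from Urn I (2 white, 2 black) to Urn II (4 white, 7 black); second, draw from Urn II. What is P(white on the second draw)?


P(transfer white) = 2/4 = 1/2; P(transfer black) = 1/2
If white transferred: Urn II has 5 white of 12, so P(white|white moved) = 5/12
If black transferred: Urn II has 4 white of 12, so P(white|black moved) = 1/3
By total probability: P(white) = 1/2*5/12 + 1/2*1/3 = 3/8

3/8


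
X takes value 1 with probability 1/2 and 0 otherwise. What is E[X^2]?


For Bernoulli: X in {0,1}
E[X^2] = 0^2*(1-1/2) + 1^2*1/2 = 1/2

1/2


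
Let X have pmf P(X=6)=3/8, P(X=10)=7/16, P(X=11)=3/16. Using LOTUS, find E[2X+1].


E[2X+1] = sum(g(x)*P(x))
= 13*3/8 + 21*7/16 + 23*3/16
= 147/8

147/8


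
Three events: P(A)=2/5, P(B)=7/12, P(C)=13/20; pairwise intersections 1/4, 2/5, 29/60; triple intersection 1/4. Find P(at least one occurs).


P(A∪B∪C) = P(A)+P(B)+P(C) - P(AB)-P(AC)-P(BC) + P(ABC)
= 2/5+7/12+13/20 - 1/4-2/5-29/60 + 1/4
= 3/4

3/4


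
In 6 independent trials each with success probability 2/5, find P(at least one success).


P(at least one) = 1 - P(none)
P(none) = (1 - 2/5)^6 = (3/5)^6 = 729/15625
P(at least one) = 1 - 729/15625 = 14896/15625

14896/15625


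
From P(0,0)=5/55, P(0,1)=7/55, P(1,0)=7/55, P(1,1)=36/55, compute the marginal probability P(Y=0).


P(Y=0) = P(0,0)+P(1,0) = 5/55 + 7/55 = 12/55

12/55


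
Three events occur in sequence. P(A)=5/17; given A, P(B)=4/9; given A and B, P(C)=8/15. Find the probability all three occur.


P(A∩B∩C) = P(A) * P(B|A) * P(C|A∩B)
= 5/17 * 4/9 * 8/15
= 20/153 * 8/15 = 32/459

32/459


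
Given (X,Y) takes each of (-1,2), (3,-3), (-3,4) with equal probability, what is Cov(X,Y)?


E[X]=-1/3, E[Y]=1, E[XY]=-23/3
Cov(X,Y) = E[XY] - E[X]E[Y] = -23/3 + 1/3*1 = -22/3

-22/3


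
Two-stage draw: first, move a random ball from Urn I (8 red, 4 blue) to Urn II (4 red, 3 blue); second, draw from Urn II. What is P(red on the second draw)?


P(transfer red) = 8/12 = 2/3; P(transfer blue) = 1/3
If red transferred: Urn II has 5 red of 8, so P(red|red moved) = 5/8
If blue transferred: Urn II has 4 red of 8, so P(red|blue moved) = 1/2
By total probability: P(red) = 2/3*5/8 + 1/3*1/2 = 7/12

7/12


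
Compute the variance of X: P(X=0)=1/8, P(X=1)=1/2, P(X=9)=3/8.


E[X] = 31/8, E[X^2] = 247/8
Var(X) = E[X^2] - (E[X])^2 = 247/8 - (31/8)^2 = 1015/64

1015/64


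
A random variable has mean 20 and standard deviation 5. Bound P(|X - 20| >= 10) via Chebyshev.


k = 10/5 = 2
Chebyshev: P(|X-mu| >= k*sigma) <= 1/k^2 = 1/2^2 = 1/4

1/4


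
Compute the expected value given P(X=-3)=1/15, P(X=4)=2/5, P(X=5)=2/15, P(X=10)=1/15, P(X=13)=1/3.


E[X] = sum(x * P(x))
= -3*1/15 + 4*2/5 + 5*2/15 + 10*1/15 + 13*1/3
= 106/15

106/15


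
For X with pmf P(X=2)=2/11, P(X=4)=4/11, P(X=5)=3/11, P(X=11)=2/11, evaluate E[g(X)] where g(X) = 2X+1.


E[2X+1] = sum(g(x)*P(x))
= 5*2/11 + 9*4/11 + 11*3/11 + 23*2/11
= 125/11

125/11


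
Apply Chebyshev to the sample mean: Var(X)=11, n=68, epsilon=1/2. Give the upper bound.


Var(Xbar) = Var(X)/n = 11/68
Chebyshev: P(|Xbar-mu| >= 1/2) <= Var(Xbar)/(1/2)^2 = (11/68)/(1/4) = 11/17

11/17


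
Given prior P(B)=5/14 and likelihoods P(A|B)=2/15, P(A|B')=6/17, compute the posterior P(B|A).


P(A) = P(A|B)P(B) + P(A|B')P(B') = 2/15*5/14 + 6/17*9/14 = 14/51
P(B|A) = P(A|B)P(B)/P(A) = (1/21)/(14/51) = 17/98

17/98


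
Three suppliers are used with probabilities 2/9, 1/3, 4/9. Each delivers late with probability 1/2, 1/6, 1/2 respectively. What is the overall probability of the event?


P(A) = P(A|B1)P(B1) + P(A|B2)P(B2) + P(A|B3)P(B3)
= 1/2*2/9 + 1/6*1/3 + 1/2*4/9
= 1/9 + 1/18 + 2/9 = 7/18

7/18


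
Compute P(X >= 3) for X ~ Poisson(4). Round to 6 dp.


P(X>=3) = 1 - P(X<=2) = 1 - (e^(-4)*4^0/0! + e^(-4)*4^1/1! + e^(-4)*4^2/2!)
≈ 1 - (0.0183156389 + 0.0732625556 + 0.1465251111)
= 1 - 0.2381033056 = 0.7618966944
≈ 0.761897

0.761897


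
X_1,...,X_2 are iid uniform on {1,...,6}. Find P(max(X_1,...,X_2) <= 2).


P(max <= 2) = P(all X_i <= 2) = (P(X_1 <= 2))^2
= (2/6)^2 = (1/3)^2 = 1/9

1/9


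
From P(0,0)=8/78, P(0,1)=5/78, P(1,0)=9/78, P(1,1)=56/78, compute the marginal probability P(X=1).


P(X=1) = P(1,0)+P(1,1) = 9/78 + 56/78 = 65/78 = 5/6

5/6


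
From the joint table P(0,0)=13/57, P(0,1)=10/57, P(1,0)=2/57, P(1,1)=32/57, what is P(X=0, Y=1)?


Read from table: P(X=0, Y=1) = 10/57

10/57


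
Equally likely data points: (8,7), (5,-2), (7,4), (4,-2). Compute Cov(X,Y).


E[X]=6, E[Y]=7/4, E[XY]=33/2
Cov(X,Y) = E[XY] - E[X]E[Y] = 33/2 - 6*7/4 = 6

6


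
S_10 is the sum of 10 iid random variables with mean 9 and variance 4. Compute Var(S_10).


By independence, Var(S_n) = n*Var(X_1) = 10*4 = 40

40


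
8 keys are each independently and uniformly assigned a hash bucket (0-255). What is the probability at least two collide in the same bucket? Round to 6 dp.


P(all different) = prod((256-i)/256 for i=0..7) = 0.895423
P(at least one match) = 1 - 0.895423 = 0.104577

0.104577


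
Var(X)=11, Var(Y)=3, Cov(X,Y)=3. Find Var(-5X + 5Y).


Var(-5X + 5Y) = (-5)^2*Var(X) + 5^2*Var(Y) + 2*(-5)*5*Cov(X,Y)
= 25*11 + 25*3 - 50*3
= 275 + 75 - 150 = 200

200


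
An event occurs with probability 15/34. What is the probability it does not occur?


P(A') = 1 - P(A) = 1 - 15/34 = 19/34

19/34


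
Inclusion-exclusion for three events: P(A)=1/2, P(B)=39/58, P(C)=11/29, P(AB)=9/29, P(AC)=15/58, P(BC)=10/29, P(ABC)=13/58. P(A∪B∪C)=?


P(A∪B∪C) = P(A)+P(B)+P(C) - P(AB)-P(AC)-P(BC) + P(ABC)
= 1/2+39/58+11/29 - 9/29-15/58-10/29 + 13/58
= 25/29

25/29


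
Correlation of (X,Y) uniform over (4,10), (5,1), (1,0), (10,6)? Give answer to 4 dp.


Cov(X,Y) = 5.0000, Var(X) = 10.5000, Var(Y) = 16.1875
rho = Cov/(sqrt(VarX)*sqrt(VarY)) = 0.3835

0.3835


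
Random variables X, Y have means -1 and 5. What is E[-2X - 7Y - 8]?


E[-2X - 7Y - 8] = -2*E[X] - 7*E[Y] - 8
= (-2)*(-1) + (-7)*(5) + (-8)
= 2 - 35 - 8 = -41

-41


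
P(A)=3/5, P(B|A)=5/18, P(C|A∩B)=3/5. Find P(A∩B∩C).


P(A∩B∩C) = P(A) * P(B|A) * P(C|A∩B)
= 3/5 * 5/18 * 3/5
= 1/6 * 3/5 = 1/10

1/10


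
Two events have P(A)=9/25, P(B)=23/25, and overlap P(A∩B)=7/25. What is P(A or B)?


P(A∪B) = P(A) + P(B) - P(A∩B)
= 9/25 + 23/25 - 7/25 = 1

1


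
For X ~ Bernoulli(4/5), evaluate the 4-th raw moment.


For Bernoulli: X in {0,1}
E[X^4] = 0^4*(1-4/5) + 1^4*4/5 = 4/5

4/5


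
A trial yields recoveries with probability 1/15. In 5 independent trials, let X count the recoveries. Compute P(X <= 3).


P(X<=3) = P(X=0) + P(X=1) + P(X=2) + P(X=3)
= 537824/759375 + 38416/151875 + 5488/151875 + 392/151875
= 759304/759375

759304/759375


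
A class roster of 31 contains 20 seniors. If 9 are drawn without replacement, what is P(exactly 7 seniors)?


P(X=7) = C(20,7)*C(11,2) / C(31,9)
= 77520*55 / 20160075
= 4263600/20160075 = 56848/268801

56848/268801


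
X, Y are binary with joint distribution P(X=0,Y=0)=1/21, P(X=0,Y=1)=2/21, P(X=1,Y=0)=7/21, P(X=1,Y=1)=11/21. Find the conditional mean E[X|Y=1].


P(Y=1) = 13/21
E[X|Y=1] = (0*2 + 1*11)/13 = 11/13

11/13


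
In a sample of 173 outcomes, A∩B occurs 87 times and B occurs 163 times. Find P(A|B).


P(A|B) = P(A∩B)/P(B) = (87/173)/(163/173) = 87/163

87/163


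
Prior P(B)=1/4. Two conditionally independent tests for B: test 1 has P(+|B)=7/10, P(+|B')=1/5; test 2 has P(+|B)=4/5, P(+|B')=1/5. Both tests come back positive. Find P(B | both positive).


After test 1: P(+) = 7/10*1/4 + 1/5*3/4 = 13/40
P(B|+) = (7/40)/(13/40) = 7/13
After test 2 (use post1 as new prior): P(+) = 4/5*7/13 + 1/5*6/13 = 34/65
P(B|+,+) = (28/65)/(34/65) = 14/17

14/17


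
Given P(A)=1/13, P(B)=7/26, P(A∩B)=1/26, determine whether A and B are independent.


P(A)*P(B) = 1/13*7/26 = 7/338
P(A∩B) = 1/26 != 7/338, so not independent

No, A and B are not independent


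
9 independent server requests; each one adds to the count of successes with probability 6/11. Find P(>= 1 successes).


P(at least one) = 1 - P(none)
P(none) = (1 - 6/11)^9 = (5/11)^9 = 1953125/2357947691
P(at least one) = 1 - 1953125/2357947691 = 2355994566/2357947691

2355994566/2357947691


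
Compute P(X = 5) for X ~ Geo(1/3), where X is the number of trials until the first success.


P(X=5) = (1-p)^4 * p = (2/3)^4 * 1/3
= 16/81 * 1/3 = 16/243

16/243


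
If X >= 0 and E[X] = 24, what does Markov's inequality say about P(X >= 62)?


Markov: P(X >= a) <= E[X]/a
P(X >= 62) <= 24/62 = 12/31

12/31


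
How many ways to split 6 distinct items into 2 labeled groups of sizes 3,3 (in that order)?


6! = 720
Denominator: 3!=6 * 3!=6
Coefficient = 720 / 36 = 20

20


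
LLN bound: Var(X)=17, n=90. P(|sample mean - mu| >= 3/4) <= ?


Var(Xbar) = Var(X)/n = 17/90
Chebyshev: P(|Xbar-mu| >= 3/4) <= Var(Xbar)/(3/4)^2 = (17/90)/(9/16) = 136/405

136/405


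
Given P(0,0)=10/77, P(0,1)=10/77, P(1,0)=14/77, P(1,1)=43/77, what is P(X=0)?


P(X=0) = P(0,0)+P(0,1) = 10/77 + 10/77 = 20/77

20/77


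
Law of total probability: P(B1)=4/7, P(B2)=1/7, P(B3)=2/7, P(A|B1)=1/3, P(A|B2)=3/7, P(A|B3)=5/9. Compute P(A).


P(A) = P(A|B1)P(B1) + P(A|B2)P(B2) + P(A|B3)P(B3)
= 1/3*4/7 + 3/7*1/7 + 5/9*2/7
= 4/21 + 3/49 + 10/63 = 181/441

181/441


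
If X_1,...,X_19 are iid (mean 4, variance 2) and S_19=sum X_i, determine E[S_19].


E[S_n] = n*E[X_1] = 19*4 = 76

76


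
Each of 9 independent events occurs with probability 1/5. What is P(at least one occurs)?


P(at least one) = 1 - P(none)
P(none) = (1 - 1/5)^9 = (4/5)^9 = 262144/1953125
P(at least one) = 1 - 262144/1953125 = 1690981/1953125

1690981/1953125


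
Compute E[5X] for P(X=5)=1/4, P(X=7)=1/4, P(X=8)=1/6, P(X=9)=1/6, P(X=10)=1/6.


E[5X] = sum(g(x)*P(x))
= 25*1/4 + 35*1/4 + 40*1/6 + 45*1/6 + 50*1/6
= 75/2

75/2


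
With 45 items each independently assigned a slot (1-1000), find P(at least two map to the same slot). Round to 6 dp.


P(all different) = prod((1000-i)/1000 for i=0..44) = 0.366037
P(at least one match) = 1 - 0.366037 = 0.633963

0.633963


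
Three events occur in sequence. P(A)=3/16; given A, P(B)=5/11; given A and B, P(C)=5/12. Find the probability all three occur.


P(A∩B∩C) = P(A) * P(B|A) * P(C|A∩B)
= 3/16 * 5/11 * 5/12
= 15/176 * 5/12 = 25/704

25/704


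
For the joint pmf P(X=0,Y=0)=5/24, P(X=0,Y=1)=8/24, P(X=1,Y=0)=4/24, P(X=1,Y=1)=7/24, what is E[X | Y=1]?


P(Y=1) = 15/24
E[X|Y=1] = (0*8 + 1*7)/15 = 7/15

7/15


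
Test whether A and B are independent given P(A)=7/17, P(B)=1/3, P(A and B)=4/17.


P(A)*P(B) = 7/17*1/3 = 7/51
P(A∩B) = 4/17 != 7/51, so not independent

No, A and B are not independent


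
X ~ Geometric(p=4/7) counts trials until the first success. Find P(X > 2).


P(X > 2) = P(first 2 trials all fail) = (1-p)^2 = (3/7)^2 = 9/49

9/49


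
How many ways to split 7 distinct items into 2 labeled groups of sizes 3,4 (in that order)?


7! = 5040
Denominator: 3!=6 * 4!=24
Coefficient = 5040 / 144 = 35

35


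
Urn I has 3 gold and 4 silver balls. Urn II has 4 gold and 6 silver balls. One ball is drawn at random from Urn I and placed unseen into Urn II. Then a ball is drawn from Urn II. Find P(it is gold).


P(transfer gold) = 3/7; P(transfer silver) = 4/7
If gold transferred: Urn II has 5 gold of 11, so P(gold|gold moved) = 5/11
If silver transferred: Urn II has 4 gold of 11, so P(gold|silver moved) = 4/11
By total probability: P(gold) = 3/7*5/11 + 4/7*4/11 = 31/77

31/77


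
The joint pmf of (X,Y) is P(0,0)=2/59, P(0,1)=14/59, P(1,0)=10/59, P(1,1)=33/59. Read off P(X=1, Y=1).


Read from table: P(X=1, Y=1) = 33/59

33/59


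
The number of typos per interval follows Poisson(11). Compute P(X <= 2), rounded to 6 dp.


P(X<=2) = e^(-11)*11^0/0! + e^(-11)*11^1/1! + e^(-11)*11^2/2!
≈ 0.0000167017 + 0.0001837187 + 0.0010104529
= 0.0012108733
≈ 0.001211

0.001211


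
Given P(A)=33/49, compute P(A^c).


P(A') = 1 - P(A) = 1 - 33/49 = 16/49

16/49


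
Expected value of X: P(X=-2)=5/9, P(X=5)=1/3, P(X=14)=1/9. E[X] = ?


E[X] = sum(x * P(x))
= -2*5/9 + 5*1/3 + 14*1/9
= 19/9

19/9


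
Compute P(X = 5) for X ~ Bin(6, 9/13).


P(X=5) = C(6,5) * p^5 * (1-p)^1
= 6 * 59049/371293 * 4/13
= 1417176/4826809

1417176/4826809


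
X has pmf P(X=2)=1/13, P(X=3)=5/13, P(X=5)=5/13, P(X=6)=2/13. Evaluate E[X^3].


E[X^3] = sum(x^3 * P(x))
= 8*1/13 + 27*5/13 + 125*5/13 + 216*2/13
= 1200/13

1200/13


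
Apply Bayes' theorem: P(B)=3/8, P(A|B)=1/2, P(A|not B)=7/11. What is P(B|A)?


P(A) = P(A|B)P(B) + P(A|B')P(B') = 1/2*3/8 + 7/11*5/8 = 103/176
P(B|A) = P(A|B)P(B)/P(A) = (3/16)/(103/176) = 33/103

33/103


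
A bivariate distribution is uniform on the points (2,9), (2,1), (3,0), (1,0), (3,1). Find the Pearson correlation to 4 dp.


Cov(X,Y) = -0.2400, Var(X) = 0.5600, Var(Y) = 11.7600
rho = Cov/(sqrt(VarX)*sqrt(VarY)) = -0.0935

-0.0935


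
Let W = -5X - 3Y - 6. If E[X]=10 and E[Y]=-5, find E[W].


E[-5X - 3Y - 6] = -5*E[X] - 3*E[Y] - 6
= (-5)*(10) + (-3)*(-5) + (-6)
= -50 + 15 - 6 = -41

-41


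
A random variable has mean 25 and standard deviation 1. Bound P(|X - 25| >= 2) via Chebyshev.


k = 2/1 = 2
Chebyshev: P(|X-mu| >= k*sigma) <= 1/k^2 = 1/2^2 = 1/4

1/4


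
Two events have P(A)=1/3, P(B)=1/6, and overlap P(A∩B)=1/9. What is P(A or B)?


P(A∪B) = P(A) + P(B) - P(A∩B)
= 1/3 + 1/6 - 1/9 = 7/18

7/18


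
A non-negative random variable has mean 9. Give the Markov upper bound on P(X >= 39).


Markov: P(X >= a) <= E[X]/a
P(X >= 39) <= 9/39 = 3/13

3/13
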